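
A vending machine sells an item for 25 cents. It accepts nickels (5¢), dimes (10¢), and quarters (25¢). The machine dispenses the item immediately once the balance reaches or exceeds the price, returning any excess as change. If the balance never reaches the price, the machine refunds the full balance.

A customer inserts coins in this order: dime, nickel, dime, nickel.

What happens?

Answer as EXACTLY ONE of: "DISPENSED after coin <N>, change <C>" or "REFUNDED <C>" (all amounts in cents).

Price: 25¢
Coin 1 (dime, 10¢): balance = 10¢
Coin 2 (nickel, 5¢): balance = 15¢
Coin 3 (dime, 10¢): balance = 25¢
  → balance >= price → DISPENSE, change = 25 - 25 = 0¢

Answer: DISPENSED after coin 3, change 0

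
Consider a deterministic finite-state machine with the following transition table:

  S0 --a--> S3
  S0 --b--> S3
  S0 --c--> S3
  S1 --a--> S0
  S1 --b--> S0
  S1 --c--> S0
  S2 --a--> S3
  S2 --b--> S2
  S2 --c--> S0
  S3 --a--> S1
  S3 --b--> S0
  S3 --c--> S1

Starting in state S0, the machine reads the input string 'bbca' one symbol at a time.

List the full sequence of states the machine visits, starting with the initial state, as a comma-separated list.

Answer: S0, S3, S0, S3, S1

Derivation:
Start: S0
  read 'b': S0 --b--> S3
  read 'b': S3 --b--> S0
  read 'c': S0 --c--> S3
  read 'a': S3 --a--> S1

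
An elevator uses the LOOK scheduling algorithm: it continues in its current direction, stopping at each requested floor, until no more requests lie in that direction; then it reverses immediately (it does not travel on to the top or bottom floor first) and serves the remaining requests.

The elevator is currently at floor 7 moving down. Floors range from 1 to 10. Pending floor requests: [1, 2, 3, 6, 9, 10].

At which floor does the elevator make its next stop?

Answer: 6

Derivation:
Current floor: 7, direction: down
Requests above: [9, 10]
Requests below: [1, 2, 3, 6]
Moving down and requests lie below → nearest below is max([1, 2, 3, 6]) = 6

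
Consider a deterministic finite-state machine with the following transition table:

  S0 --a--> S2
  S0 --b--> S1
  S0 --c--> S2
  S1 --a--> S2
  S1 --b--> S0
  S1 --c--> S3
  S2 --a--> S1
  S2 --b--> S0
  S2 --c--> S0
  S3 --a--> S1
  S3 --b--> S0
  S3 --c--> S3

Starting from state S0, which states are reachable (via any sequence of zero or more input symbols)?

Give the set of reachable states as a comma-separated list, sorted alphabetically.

BFS from S0:
  visit S0: S0--a-->S2 (new), S0--b-->S1 (new), S0--c-->S2 (seen)
  visit S2: S2--a-->S1 (seen), S2--b-->S0 (seen), S2--c-->S0 (seen)
  visit S1: S1--a-->S2 (seen), S1--b-->S0 (seen), S1--c-->S3 (new)
  visit S3: S3--a-->S1 (seen), S3--b-->S0 (seen), S3--c-->S3 (seen)

Answer: S0, S1, S2, S3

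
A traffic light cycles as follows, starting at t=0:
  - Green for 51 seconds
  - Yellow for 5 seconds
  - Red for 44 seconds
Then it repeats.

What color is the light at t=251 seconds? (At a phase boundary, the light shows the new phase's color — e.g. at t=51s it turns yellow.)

Cycle length = 51 + 5 + 44 = 100s
t = 251, phase_t = 251 mod 100 = 51
51 <= 51 < 56 (yellow end) → YELLOW

Answer: yellow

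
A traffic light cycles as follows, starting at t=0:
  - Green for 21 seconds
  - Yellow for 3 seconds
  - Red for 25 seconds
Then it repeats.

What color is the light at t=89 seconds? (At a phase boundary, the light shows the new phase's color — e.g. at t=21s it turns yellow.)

Cycle length = 21 + 3 + 25 = 49s
t = 89, phase_t = 89 mod 49 = 40
40 >= 24 → RED

Answer: red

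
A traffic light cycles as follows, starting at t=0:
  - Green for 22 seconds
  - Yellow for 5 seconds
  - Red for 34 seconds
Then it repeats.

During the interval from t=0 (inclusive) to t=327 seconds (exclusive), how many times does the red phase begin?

Cycle = 22+5+34 = 61s
red phase starts at t = k*61 + 27 for k=0,1,2,...
Need k*61+27 < 327 → k < 4.918
k ∈ {0, ..., 4} → 5 starts

Answer: 5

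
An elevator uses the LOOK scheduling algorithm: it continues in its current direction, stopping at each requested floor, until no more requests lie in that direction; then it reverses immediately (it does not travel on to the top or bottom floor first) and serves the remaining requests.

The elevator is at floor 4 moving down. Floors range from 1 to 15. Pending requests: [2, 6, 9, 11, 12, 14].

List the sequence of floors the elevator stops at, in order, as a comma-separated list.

Current: 4, moving DOWN
Serve below first (descending): [2]
Then reverse, serve above (ascending): [6, 9, 11, 12, 14]

Answer: 2, 6, 9, 11, 12, 14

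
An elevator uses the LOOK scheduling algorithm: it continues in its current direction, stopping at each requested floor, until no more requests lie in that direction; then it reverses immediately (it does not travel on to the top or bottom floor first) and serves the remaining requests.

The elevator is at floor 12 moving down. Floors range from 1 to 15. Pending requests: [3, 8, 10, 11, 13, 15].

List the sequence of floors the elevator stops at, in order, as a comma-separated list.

Answer: 11, 10, 8, 3, 13, 15

Derivation:
Current: 12, moving DOWN
Serve below first (descending): [11, 10, 8, 3]
Then reverse, serve above (ascending): [13, 15]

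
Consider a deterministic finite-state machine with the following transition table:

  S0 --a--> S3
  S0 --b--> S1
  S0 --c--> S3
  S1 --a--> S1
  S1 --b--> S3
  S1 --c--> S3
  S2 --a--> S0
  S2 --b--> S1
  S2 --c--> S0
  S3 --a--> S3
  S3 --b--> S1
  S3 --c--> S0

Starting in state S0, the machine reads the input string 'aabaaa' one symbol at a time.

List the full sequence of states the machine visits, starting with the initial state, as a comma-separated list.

Start: S0
  read 'a': S0 --a--> S3
  read 'a': S3 --a--> S3
  read 'b': S3 --b--> S1
  read 'a': S1 --a--> S1
  read 'a': S1 --a--> S1
  read 'a': S1 --a--> S1

Answer: S0, S3, S3, S1, S1, S1, S1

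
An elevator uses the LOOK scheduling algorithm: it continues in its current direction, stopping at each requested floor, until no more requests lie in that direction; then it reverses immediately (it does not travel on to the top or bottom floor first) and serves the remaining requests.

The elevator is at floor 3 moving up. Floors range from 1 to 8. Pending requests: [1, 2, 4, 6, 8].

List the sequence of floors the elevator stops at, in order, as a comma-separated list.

Answer: 4, 6, 8, 2, 1

Derivation:
Current: 3, moving UP
Serve above first (ascending): [4, 6, 8]
Then reverse, serve below (descending): [2, 1]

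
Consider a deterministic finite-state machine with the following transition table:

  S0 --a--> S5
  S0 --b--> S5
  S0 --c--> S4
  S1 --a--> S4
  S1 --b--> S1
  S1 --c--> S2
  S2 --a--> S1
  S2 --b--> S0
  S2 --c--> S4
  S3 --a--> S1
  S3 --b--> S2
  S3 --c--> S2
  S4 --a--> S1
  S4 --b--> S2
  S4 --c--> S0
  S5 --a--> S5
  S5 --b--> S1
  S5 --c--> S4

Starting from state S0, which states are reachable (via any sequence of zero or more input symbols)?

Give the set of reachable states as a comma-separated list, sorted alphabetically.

BFS from S0:
  visit S0: S0--a-->S5 (new), S0--b-->S5 (seen), S0--c-->S4 (new)
  visit S5: S5--a-->S5 (seen), S5--b-->S1 (new), S5--c-->S4 (seen)
  visit S4: S4--a-->S1 (seen), S4--b-->S2 (new), S4--c-->S0 (seen)
  visit S1: S1--a-->S4 (seen), S1--b-->S1 (seen), S1--c-->S2 (seen)
  visit S2: S2--a-->S1 (seen), S2--b-->S0 (seen), S2--c-->S4 (seen)

Answer: S0, S1, S2, S4, S5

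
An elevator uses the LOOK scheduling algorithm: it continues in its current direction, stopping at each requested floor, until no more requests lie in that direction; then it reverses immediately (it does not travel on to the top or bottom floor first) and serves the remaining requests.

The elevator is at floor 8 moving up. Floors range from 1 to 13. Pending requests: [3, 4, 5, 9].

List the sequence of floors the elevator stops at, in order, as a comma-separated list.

Answer: 9, 5, 4, 3

Derivation:
Current: 8, moving UP
Serve above first (ascending): [9]
Then reverse, serve below (descending): [5, 4, 3]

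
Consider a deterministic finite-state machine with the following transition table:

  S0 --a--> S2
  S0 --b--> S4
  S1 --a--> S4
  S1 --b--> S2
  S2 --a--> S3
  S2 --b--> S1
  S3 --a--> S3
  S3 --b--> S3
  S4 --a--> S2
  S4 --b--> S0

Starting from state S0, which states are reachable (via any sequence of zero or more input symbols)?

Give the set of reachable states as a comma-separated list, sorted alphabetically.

Answer: S0, S1, S2, S3, S4

Derivation:
BFS from S0:
  visit S0: S0--a-->S2 (new), S0--b-->S4 (new)
  visit S2: S2--a-->S3 (new), S2--b-->S1 (new)
  visit S4: S4--a-->S2 (seen), S4--b-->S0 (seen)
  visit S3: S3--a-->S3 (seen), S3--b-->S3 (seen)
  visit S1: S1--a-->S4 (seen), S1--b-->S2 (seen)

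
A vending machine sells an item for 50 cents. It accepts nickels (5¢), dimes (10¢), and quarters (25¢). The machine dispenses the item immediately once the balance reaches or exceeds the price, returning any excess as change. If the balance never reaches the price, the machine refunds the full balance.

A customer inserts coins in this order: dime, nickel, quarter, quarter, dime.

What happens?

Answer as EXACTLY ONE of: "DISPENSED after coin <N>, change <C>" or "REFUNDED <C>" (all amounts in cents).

Price: 50¢
Coin 1 (dime, 10¢): balance = 10¢
Coin 2 (nickel, 5¢): balance = 15¢
Coin 3 (quarter, 25¢): balance = 40¢
Coin 4 (quarter, 25¢): balance = 65¢
  → balance >= price → DISPENSE, change = 65 - 50 = 15¢

Answer: DISPENSED after coin 4, change 15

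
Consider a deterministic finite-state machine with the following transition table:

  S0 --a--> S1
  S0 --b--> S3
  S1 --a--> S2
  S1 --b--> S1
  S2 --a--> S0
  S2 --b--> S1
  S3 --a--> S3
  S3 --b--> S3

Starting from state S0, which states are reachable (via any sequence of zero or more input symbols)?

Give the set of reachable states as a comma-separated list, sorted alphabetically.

Answer: S0, S1, S2, S3

Derivation:
BFS from S0:
  visit S0: S0--a-->S1 (new), S0--b-->S3 (new)
  visit S1: S1--a-->S2 (new), S1--b-->S1 (seen)
  visit S3: S3--a-->S3 (seen), S3--b-->S3 (seen)
  visit S2: S2--a-->S0 (seen), S2--b-->S1 (seen)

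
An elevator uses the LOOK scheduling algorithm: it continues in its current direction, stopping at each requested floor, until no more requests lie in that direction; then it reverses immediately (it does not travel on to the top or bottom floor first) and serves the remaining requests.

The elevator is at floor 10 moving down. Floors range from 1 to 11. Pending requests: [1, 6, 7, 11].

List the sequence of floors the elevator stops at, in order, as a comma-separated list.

Answer: 7, 6, 1, 11

Derivation:
Current: 10, moving DOWN
Serve below first (descending): [7, 6, 1]
Then reverse, serve above (ascending): [11]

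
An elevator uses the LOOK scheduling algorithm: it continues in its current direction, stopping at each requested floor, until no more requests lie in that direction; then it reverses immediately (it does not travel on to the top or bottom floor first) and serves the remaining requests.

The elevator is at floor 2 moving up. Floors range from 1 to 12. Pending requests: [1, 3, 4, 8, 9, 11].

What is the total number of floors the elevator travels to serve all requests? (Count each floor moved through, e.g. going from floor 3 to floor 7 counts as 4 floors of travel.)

Start at floor 2 moving up, LOOK stop order: [3, 4, 8, 9, 11, 1]
  2 → 3: |3-2| = 1, total = 1
  3 → 4: |4-3| = 1, total = 2
  4 → 8: |8-4| = 4, total = 6
  8 → 9: |9-8| = 1, total = 7
  9 → 11: |11-9| = 2, total = 9
  11 → 1: |1-11| = 10, total = 19

Answer: 19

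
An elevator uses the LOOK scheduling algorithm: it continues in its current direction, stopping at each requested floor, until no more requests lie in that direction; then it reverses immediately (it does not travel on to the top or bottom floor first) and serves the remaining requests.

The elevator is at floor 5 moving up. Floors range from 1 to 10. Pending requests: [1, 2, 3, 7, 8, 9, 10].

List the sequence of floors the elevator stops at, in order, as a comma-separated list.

Current: 5, moving UP
Serve above first (ascending): [7, 8, 9, 10]
Then reverse, serve below (descending): [3, 2, 1]

Answer: 7, 8, 9, 10, 3, 2, 1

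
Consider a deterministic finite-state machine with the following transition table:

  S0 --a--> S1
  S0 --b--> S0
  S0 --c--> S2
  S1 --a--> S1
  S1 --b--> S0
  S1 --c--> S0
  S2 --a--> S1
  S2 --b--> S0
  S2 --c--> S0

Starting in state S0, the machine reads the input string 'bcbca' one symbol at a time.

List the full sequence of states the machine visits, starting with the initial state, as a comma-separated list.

Start: S0
  read 'b': S0 --b--> S0
  read 'c': S0 --c--> S2
  read 'b': S2 --b--> S0
  read 'c': S0 --c--> S2
  read 'a': S2 --a--> S1

Answer: S0, S0, S2, S0, S2, S1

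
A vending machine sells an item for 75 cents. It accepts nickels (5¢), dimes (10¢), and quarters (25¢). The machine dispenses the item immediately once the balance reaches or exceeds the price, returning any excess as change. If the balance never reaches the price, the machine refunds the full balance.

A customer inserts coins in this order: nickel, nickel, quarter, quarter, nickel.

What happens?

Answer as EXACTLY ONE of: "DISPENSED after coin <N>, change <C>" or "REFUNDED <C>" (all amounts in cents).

Answer: REFUNDED 65

Derivation:
Price: 75¢
Coin 1 (nickel, 5¢): balance = 5¢
Coin 2 (nickel, 5¢): balance = 10¢
Coin 3 (quarter, 25¢): balance = 35¢
Coin 4 (quarter, 25¢): balance = 60¢
Coin 5 (nickel, 5¢): balance = 65¢
All coins inserted, balance 65¢ < price 75¢ → REFUND 65¢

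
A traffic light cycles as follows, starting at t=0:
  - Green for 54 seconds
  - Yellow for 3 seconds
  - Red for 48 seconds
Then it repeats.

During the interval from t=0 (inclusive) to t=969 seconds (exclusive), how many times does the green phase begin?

Cycle = 54+3+48 = 105s
green phase starts at t = k*105 + 0 for k=0,1,2,...
Need k*105+0 < 969 → k < 9.229
k ∈ {0, ..., 9} → 10 starts

Answer: 10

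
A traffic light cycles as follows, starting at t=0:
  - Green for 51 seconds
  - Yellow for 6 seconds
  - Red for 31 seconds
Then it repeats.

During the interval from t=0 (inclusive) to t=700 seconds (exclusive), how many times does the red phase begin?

Cycle = 51+6+31 = 88s
red phase starts at t = k*88 + 57 for k=0,1,2,...
Need k*88+57 < 700 → k < 7.307
k ∈ {0, ..., 7} → 8 starts

Answer: 8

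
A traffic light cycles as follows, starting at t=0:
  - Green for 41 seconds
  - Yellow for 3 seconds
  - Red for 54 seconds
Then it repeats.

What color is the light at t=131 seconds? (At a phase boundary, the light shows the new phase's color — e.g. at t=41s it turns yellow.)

Answer: green

Derivation:
Cycle length = 41 + 3 + 54 = 98s
t = 131, phase_t = 131 mod 98 = 33
33 < 41 (green end) → GREEN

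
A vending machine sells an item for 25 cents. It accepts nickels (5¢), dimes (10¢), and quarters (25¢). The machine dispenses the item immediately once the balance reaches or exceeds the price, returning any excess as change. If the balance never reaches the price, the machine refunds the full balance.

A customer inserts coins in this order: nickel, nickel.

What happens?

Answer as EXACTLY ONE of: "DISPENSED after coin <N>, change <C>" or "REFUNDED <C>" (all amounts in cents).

Answer: REFUNDED 10

Derivation:
Price: 25¢
Coin 1 (nickel, 5¢): balance = 5¢
Coin 2 (nickel, 5¢): balance = 10¢
All coins inserted, balance 10¢ < price 25¢ → REFUND 10¢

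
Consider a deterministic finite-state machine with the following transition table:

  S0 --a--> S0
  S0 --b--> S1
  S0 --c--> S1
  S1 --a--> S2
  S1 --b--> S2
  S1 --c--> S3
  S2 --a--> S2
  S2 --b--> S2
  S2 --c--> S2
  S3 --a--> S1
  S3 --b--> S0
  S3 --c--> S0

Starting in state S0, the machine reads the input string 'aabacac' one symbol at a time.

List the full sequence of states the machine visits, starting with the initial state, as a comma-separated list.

Answer: S0, S0, S0, S1, S2, S2, S2, S2

Derivation:
Start: S0
  read 'a': S0 --a--> S0
  read 'a': S0 --a--> S0
  read 'b': S0 --b--> S1
  read 'a': S1 --a--> S2
  read 'c': S2 --c--> S2
  read 'a': S2 --a--> S2
  read 'c': S2 --c--> S2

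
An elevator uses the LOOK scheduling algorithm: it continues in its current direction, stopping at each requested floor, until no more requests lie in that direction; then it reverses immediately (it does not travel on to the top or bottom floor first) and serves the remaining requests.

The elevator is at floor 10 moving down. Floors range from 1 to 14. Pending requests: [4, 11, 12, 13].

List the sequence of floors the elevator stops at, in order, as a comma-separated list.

Answer: 4, 11, 12, 13

Derivation:
Current: 10, moving DOWN
Serve below first (descending): [4]
Then reverse, serve above (ascending): [11, 12, 13]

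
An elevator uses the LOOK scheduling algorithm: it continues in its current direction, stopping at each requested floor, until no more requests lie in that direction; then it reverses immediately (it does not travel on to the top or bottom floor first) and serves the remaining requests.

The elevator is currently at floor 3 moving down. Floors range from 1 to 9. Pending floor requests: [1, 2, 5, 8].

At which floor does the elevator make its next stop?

Answer: 2

Derivation:
Current floor: 3, direction: down
Requests above: [5, 8]
Requests below: [1, 2]
Moving down and requests lie below → nearest below is max([1, 2]) = 2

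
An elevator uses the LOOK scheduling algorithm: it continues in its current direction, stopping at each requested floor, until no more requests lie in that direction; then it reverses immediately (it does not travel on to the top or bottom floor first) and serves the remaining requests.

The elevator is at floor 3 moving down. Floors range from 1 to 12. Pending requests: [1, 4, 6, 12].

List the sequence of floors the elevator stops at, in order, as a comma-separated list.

Answer: 1, 4, 6, 12

Derivation:
Current: 3, moving DOWN
Serve below first (descending): [1]
Then reverse, serve above (ascending): [4, 6, 12]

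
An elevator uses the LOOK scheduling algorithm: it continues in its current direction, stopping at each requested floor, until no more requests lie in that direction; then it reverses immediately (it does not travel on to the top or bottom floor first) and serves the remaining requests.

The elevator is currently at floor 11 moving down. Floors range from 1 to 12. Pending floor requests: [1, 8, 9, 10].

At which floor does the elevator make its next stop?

Current floor: 11, direction: down
Requests above: []
Requests below: [1, 8, 9, 10]
Moving down and requests lie below → nearest below is max([1, 8, 9, 10]) = 10

Answer: 10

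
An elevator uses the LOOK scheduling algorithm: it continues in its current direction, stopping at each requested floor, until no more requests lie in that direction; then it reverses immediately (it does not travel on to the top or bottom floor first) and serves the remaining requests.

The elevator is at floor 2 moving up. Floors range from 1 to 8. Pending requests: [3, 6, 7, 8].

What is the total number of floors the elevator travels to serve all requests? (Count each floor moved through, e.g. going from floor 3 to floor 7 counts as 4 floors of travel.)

Answer: 6

Derivation:
Start at floor 2 moving up, LOOK stop order: [3, 6, 7, 8]
  2 → 3: |3-2| = 1, total = 1
  3 → 6: |6-3| = 3, total = 4
  6 → 7: |7-6| = 1, total = 5
  7 → 8: |8-7| = 1, total = 6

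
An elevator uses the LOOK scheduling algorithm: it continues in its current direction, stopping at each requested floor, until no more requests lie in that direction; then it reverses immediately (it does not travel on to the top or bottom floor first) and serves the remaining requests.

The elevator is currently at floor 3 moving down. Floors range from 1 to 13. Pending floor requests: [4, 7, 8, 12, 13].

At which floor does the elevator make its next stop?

Answer: 4

Derivation:
Current floor: 3, direction: down
Requests above: [4, 7, 8, 12, 13]
Requests below: []
Moving down but no requests below → reverse; nearest above is min([4, 7, 8, 12, 13]) = 4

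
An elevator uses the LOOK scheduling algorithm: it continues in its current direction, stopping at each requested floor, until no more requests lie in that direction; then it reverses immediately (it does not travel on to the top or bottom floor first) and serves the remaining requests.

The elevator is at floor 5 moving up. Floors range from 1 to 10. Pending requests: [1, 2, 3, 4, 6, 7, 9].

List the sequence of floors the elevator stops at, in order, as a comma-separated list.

Current: 5, moving UP
Serve above first (ascending): [6, 7, 9]
Then reverse, serve below (descending): [4, 3, 2, 1]

Answer: 6, 7, 9, 4, 3, 2, 1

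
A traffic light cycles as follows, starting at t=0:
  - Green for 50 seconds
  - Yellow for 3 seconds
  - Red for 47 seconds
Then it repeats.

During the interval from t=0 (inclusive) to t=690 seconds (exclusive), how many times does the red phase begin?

Cycle = 50+3+47 = 100s
red phase starts at t = k*100 + 53 for k=0,1,2,...
Need k*100+53 < 690 → k < 6.370
k ∈ {0, ..., 6} → 7 starts

Answer: 7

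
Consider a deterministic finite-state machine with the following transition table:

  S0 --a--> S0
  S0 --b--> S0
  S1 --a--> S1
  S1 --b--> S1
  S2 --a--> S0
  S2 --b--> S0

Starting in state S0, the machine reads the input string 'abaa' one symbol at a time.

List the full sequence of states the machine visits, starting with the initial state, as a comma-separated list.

Answer: S0, S0, S0, S0, S0

Derivation:
Start: S0
  read 'a': S0 --a--> S0
  read 'b': S0 --b--> S0
  read 'a': S0 --a--> S0
  read 'a': S0 --a--> S0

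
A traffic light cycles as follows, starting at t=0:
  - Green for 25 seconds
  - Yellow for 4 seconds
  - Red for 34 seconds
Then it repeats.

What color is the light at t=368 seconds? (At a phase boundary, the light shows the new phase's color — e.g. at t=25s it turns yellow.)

Answer: red

Derivation:
Cycle length = 25 + 4 + 34 = 63s
t = 368, phase_t = 368 mod 63 = 53
53 >= 29 → RED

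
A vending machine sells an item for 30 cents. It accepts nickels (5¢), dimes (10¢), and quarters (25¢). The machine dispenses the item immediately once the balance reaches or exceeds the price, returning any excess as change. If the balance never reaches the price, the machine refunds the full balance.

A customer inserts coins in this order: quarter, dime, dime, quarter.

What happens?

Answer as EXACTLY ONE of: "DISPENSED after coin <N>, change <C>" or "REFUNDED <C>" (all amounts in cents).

Price: 30¢
Coin 1 (quarter, 25¢): balance = 25¢
Coin 2 (dime, 10¢): balance = 35¢
  → balance >= price → DISPENSE, change = 35 - 30 = 5¢

Answer: DISPENSED after coin 2, change 5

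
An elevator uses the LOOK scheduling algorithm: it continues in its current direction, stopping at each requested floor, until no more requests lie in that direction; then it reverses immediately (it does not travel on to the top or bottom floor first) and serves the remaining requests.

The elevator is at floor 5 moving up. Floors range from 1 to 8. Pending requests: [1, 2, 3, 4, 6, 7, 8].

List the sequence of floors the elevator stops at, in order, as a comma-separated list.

Current: 5, moving UP
Serve above first (ascending): [6, 7, 8]
Then reverse, serve below (descending): [4, 3, 2, 1]

Answer: 6, 7, 8, 4, 3, 2, 1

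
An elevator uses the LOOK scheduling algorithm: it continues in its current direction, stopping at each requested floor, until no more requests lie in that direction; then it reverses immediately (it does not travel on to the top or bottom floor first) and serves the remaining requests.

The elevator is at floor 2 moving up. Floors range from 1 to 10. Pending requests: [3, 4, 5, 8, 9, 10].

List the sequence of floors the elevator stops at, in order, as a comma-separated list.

Current: 2, moving UP
Serve above first (ascending): [3, 4, 5, 8, 9, 10]
Then reverse, serve below (descending): []

Answer: 3, 4, 5, 8, 9, 10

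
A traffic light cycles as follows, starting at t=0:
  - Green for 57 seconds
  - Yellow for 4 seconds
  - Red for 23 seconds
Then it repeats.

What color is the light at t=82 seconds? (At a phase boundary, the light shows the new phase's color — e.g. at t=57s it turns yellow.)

Cycle length = 57 + 4 + 23 = 84s
t = 82, phase_t = 82 mod 84 = 82
82 >= 61 → RED

Answer: red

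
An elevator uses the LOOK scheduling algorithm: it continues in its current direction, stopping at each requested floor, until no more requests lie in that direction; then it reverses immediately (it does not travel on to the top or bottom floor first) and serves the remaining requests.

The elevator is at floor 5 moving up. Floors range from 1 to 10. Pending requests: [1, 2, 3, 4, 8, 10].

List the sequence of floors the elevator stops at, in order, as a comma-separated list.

Current: 5, moving UP
Serve above first (ascending): [8, 10]
Then reverse, serve below (descending): [4, 3, 2, 1]

Answer: 8, 10, 4, 3, 2, 1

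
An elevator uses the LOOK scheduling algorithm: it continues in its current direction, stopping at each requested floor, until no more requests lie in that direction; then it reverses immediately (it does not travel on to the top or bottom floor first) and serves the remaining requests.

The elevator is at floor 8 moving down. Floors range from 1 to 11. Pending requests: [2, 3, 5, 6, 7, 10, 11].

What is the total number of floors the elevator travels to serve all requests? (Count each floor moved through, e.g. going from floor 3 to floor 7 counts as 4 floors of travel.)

Start at floor 8 moving down, LOOK stop order: [7, 6, 5, 3, 2, 10, 11]
  8 → 7: |7-8| = 1, total = 1
  7 → 6: |6-7| = 1, total = 2
  6 → 5: |5-6| = 1, total = 3
  5 → 3: |3-5| = 2, total = 5
  3 → 2: |2-3| = 1, total = 6
  2 → 10: |10-2| = 8, total = 14
  10 → 11: |11-10| = 1, total = 15

Answer: 15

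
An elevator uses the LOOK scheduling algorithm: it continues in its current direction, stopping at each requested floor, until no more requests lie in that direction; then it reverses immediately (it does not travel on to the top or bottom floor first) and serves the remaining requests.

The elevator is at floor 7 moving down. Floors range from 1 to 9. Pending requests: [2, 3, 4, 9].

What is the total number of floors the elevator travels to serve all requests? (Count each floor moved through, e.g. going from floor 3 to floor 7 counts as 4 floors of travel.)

Answer: 12

Derivation:
Start at floor 7 moving down, LOOK stop order: [4, 3, 2, 9]
  7 → 4: |4-7| = 3, total = 3
  4 → 3: |3-4| = 1, total = 4
  3 → 2: |2-3| = 1, total = 5
  2 → 9: |9-2| = 7, total = 12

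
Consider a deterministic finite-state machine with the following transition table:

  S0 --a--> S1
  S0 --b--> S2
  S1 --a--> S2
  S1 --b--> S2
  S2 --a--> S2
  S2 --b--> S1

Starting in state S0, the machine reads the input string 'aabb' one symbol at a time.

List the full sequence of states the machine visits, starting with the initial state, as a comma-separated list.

Start: S0
  read 'a': S0 --a--> S1
  read 'a': S1 --a--> S2
  read 'b': S2 --b--> S1
  read 'b': S1 --b--> S2

Answer: S0, S1, S2, S1, S2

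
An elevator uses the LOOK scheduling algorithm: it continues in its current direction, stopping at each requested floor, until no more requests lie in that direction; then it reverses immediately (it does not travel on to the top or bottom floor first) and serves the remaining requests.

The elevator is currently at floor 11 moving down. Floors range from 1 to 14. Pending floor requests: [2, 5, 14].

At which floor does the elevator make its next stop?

Answer: 5

Derivation:
Current floor: 11, direction: down
Requests above: [14]
Requests below: [2, 5]
Moving down and requests lie below → nearest below is max([2, 5]) = 5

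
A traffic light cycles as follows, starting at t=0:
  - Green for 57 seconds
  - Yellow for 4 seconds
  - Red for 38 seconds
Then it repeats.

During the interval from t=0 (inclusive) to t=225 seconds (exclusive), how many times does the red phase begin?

Answer: 2

Derivation:
Cycle = 57+4+38 = 99s
red phase starts at t = k*99 + 61 for k=0,1,2,...
Need k*99+61 < 225 → k < 1.657
k ∈ {0, ..., 1} → 2 starts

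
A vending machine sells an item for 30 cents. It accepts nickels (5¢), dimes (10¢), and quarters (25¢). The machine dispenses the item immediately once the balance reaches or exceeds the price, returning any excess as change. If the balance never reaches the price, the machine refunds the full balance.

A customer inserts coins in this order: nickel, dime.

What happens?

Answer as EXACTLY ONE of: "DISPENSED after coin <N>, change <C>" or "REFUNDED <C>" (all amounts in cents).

Answer: REFUNDED 15

Derivation:
Price: 30¢
Coin 1 (nickel, 5¢): balance = 5¢
Coin 2 (dime, 10¢): balance = 15¢
All coins inserted, balance 15¢ < price 30¢ → REFUND 15¢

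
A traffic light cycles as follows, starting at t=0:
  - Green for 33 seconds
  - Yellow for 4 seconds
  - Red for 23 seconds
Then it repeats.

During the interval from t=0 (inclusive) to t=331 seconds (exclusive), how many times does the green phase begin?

Cycle = 33+4+23 = 60s
green phase starts at t = k*60 + 0 for k=0,1,2,...
Need k*60+0 < 331 → k < 5.517
k ∈ {0, ..., 5} → 6 starts

Answer: 6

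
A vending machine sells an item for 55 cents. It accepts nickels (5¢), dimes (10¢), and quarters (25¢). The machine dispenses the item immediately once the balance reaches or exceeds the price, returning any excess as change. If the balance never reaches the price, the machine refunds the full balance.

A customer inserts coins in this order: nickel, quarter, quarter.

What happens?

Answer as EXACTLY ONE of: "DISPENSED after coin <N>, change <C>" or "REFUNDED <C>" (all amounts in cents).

Price: 55¢
Coin 1 (nickel, 5¢): balance = 5¢
Coin 2 (quarter, 25¢): balance = 30¢
Coin 3 (quarter, 25¢): balance = 55¢
  → balance >= price → DISPENSE, change = 55 - 55 = 0¢

Answer: DISPENSED after coin 3, change 0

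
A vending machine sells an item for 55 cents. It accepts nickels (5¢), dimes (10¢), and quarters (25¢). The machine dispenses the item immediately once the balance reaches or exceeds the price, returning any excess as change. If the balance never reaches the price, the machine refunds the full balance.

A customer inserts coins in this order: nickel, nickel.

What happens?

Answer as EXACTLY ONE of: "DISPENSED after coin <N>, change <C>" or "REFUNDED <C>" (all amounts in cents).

Answer: REFUNDED 10

Derivation:
Price: 55¢
Coin 1 (nickel, 5¢): balance = 5¢
Coin 2 (nickel, 5¢): balance = 10¢
All coins inserted, balance 10¢ < price 55¢ → REFUND 10¢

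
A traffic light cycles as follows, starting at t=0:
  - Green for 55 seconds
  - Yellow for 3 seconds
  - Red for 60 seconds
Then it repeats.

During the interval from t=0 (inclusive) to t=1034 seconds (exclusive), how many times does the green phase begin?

Answer: 9

Derivation:
Cycle = 55+3+60 = 118s
green phase starts at t = k*118 + 0 for k=0,1,2,...
Need k*118+0 < 1034 → k < 8.763
k ∈ {0, ..., 8} → 9 starts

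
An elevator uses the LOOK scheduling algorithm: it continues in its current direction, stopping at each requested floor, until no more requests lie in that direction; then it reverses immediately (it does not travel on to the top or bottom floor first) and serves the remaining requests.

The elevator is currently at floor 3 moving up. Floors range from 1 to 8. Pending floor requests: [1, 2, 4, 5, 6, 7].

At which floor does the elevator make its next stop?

Current floor: 3, direction: up
Requests above: [4, 5, 6, 7]
Requests below: [1, 2]
Moving up and requests lie above → nearest above is min([4, 5, 6, 7]) = 4

Answer: 4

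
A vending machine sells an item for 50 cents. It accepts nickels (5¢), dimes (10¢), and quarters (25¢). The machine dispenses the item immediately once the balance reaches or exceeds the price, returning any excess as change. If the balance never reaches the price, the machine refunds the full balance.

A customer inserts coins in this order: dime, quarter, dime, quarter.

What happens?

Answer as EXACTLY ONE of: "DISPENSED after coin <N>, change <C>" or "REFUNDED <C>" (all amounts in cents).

Answer: DISPENSED after coin 4, change 20

Derivation:
Price: 50¢
Coin 1 (dime, 10¢): balance = 10¢
Coin 2 (quarter, 25¢): balance = 35¢
Coin 3 (dime, 10¢): balance = 45¢
Coin 4 (quarter, 25¢): balance = 70¢
  → balance >= price → DISPENSE, change = 70 - 50 = 20¢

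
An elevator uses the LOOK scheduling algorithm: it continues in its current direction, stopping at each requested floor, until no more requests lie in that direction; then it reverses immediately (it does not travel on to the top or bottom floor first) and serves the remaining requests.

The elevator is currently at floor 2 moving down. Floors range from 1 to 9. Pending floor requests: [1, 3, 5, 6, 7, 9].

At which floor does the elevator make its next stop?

Answer: 1

Derivation:
Current floor: 2, direction: down
Requests above: [3, 5, 6, 7, 9]
Requests below: [1]
Moving down and requests lie below → nearest below is max([1]) = 1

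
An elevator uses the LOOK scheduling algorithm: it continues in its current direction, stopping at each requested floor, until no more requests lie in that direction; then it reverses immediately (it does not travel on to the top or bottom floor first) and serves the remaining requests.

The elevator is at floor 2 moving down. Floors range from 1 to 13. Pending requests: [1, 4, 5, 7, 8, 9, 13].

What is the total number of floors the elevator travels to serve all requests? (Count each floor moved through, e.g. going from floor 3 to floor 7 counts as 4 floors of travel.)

Start at floor 2 moving down, LOOK stop order: [1, 4, 5, 7, 8, 9, 13]
  2 → 1: |1-2| = 1, total = 1
  1 → 4: |4-1| = 3, total = 4
  4 → 5: |5-4| = 1, total = 5
  5 → 7: |7-5| = 2, total = 7
  7 → 8: |8-7| = 1, total = 8
  8 → 9: |9-8| = 1, total = 9
  9 → 13: |13-9| = 4, total = 13

Answer: 13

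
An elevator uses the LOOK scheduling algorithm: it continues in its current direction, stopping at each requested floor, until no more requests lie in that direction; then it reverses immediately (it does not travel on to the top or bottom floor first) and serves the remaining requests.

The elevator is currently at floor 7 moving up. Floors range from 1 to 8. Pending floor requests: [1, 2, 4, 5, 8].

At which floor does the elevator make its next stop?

Answer: 8

Derivation:
Current floor: 7, direction: up
Requests above: [8]
Requests below: [1, 2, 4, 5]
Moving up and requests lie above → nearest above is min([8]) = 8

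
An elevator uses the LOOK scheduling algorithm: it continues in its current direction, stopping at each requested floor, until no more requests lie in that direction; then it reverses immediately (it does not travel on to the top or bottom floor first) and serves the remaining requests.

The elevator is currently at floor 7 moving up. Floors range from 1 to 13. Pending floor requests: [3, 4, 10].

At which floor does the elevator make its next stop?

Current floor: 7, direction: up
Requests above: [10]
Requests below: [3, 4]
Moving up and requests lie above → nearest above is min([10]) = 10

Answer: 10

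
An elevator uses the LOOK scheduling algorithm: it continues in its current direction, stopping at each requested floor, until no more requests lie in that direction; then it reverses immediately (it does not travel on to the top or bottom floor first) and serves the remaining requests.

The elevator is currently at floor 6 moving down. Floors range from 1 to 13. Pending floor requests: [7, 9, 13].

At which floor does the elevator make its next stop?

Current floor: 6, direction: down
Requests above: [7, 9, 13]
Requests below: []
Moving down but no requests below → reverse; nearest above is min([7, 9, 13]) = 7

Answer: 7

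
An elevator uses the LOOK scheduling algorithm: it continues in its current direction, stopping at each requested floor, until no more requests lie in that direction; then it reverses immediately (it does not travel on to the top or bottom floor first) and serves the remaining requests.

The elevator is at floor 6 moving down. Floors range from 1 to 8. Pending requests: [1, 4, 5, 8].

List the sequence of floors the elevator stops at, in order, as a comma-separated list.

Current: 6, moving DOWN
Serve below first (descending): [5, 4, 1]
Then reverse, serve above (ascending): [8]

Answer: 5, 4, 1, 8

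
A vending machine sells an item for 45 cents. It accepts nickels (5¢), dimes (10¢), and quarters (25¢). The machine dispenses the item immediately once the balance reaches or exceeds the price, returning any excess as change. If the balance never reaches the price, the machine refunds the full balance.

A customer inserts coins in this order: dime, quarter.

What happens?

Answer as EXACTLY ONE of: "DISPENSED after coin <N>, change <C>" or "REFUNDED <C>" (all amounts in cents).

Price: 45¢
Coin 1 (dime, 10¢): balance = 10¢
Coin 2 (quarter, 25¢): balance = 35¢
All coins inserted, balance 35¢ < price 45¢ → REFUND 35¢

Answer: REFUNDED 35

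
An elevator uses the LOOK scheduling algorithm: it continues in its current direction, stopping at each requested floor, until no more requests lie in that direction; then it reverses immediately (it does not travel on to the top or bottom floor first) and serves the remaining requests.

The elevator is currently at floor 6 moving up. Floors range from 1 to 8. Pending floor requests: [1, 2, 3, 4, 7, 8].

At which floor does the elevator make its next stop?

Current floor: 6, direction: up
Requests above: [7, 8]
Requests below: [1, 2, 3, 4]
Moving up and requests lie above → nearest above is min([7, 8]) = 7

Answer: 7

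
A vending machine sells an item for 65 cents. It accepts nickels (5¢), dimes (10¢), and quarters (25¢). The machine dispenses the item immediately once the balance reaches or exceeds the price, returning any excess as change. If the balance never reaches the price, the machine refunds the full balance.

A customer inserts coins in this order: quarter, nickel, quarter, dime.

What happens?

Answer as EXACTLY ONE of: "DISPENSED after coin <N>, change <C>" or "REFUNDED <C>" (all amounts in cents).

Price: 65¢
Coin 1 (quarter, 25¢): balance = 25¢
Coin 2 (nickel, 5¢): balance = 30¢
Coin 3 (quarter, 25¢): balance = 55¢
Coin 4 (dime, 10¢): balance = 65¢
  → balance >= price → DISPENSE, change = 65 - 65 = 0¢

Answer: DISPENSED after coin 4, change 0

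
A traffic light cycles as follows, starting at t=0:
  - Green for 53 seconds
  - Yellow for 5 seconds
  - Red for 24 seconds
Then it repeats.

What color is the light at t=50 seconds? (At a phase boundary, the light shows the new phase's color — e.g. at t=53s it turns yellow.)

Answer: green

Derivation:
Cycle length = 53 + 5 + 24 = 82s
t = 50, phase_t = 50 mod 82 = 50
50 < 53 (green end) → GREEN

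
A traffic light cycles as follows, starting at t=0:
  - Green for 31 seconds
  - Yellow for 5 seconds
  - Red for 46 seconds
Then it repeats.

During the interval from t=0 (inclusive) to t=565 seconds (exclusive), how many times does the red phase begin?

Answer: 7

Derivation:
Cycle = 31+5+46 = 82s
red phase starts at t = k*82 + 36 for k=0,1,2,...
Need k*82+36 < 565 → k < 6.451
k ∈ {0, ..., 6} → 7 starts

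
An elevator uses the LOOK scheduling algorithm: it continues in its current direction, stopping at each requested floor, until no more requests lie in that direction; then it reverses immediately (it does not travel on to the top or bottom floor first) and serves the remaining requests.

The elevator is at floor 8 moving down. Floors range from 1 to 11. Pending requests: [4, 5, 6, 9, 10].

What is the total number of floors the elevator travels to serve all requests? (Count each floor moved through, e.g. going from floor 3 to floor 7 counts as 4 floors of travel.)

Start at floor 8 moving down, LOOK stop order: [6, 5, 4, 9, 10]
  8 → 6: |6-8| = 2, total = 2
  6 → 5: |5-6| = 1, total = 3
  5 → 4: |4-5| = 1, total = 4
  4 → 9: |9-4| = 5, total = 9
  9 → 10: |10-9| = 1, total = 10

Answer: 10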